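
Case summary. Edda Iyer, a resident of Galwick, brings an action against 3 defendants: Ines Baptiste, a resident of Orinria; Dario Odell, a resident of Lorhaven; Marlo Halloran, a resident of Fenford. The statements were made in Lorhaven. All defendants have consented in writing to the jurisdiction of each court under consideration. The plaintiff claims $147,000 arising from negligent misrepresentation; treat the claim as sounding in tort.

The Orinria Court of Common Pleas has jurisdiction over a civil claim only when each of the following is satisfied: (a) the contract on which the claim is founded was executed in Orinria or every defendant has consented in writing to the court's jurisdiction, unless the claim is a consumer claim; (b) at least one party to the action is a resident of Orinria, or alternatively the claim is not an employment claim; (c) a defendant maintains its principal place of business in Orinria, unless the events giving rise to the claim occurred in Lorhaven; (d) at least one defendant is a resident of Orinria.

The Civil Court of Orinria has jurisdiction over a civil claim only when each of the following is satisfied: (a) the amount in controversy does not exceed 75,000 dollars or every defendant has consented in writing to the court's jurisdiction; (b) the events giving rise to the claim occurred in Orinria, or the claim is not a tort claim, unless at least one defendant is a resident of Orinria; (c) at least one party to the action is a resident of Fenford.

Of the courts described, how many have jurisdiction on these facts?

2

The Orinria Court of Common Pleas:
  (a) Every defendant has filed written consent — that alternative is enough. Condition met.
  (b) Ines Baptiste resides in Orinria, so one alternative holds. Condition met.
  (c) No defendant is a corporation. But the operative events occurred in Lorhaven, and the 'unless' clause therefore excuses the requirement. Condition met.
  (d) Ines Baptiste resides in Orinria. Satisfied.
  → Jurisdiction lies.
The Civil Court of Orinria:
  (a) Every defendant has filed written consent, which satisfies one of the alternatives. Satisfied.
  (b) The operative events occurred in Lorhaven, not Orinria; the claim is a tort claim — none of the alternatives is met. However, Ines Baptiste resides in Orinria, so the 'unless' proviso supplies this condition. Satisfied.
  (c) Marlo Halloran resides in Fenford. Satisfied.
  → All conditions met; jurisdiction exists.
Courts with jurisdiction: the Orinria Court of Common Pleas, the Civil Court of Orinria — 2 in total.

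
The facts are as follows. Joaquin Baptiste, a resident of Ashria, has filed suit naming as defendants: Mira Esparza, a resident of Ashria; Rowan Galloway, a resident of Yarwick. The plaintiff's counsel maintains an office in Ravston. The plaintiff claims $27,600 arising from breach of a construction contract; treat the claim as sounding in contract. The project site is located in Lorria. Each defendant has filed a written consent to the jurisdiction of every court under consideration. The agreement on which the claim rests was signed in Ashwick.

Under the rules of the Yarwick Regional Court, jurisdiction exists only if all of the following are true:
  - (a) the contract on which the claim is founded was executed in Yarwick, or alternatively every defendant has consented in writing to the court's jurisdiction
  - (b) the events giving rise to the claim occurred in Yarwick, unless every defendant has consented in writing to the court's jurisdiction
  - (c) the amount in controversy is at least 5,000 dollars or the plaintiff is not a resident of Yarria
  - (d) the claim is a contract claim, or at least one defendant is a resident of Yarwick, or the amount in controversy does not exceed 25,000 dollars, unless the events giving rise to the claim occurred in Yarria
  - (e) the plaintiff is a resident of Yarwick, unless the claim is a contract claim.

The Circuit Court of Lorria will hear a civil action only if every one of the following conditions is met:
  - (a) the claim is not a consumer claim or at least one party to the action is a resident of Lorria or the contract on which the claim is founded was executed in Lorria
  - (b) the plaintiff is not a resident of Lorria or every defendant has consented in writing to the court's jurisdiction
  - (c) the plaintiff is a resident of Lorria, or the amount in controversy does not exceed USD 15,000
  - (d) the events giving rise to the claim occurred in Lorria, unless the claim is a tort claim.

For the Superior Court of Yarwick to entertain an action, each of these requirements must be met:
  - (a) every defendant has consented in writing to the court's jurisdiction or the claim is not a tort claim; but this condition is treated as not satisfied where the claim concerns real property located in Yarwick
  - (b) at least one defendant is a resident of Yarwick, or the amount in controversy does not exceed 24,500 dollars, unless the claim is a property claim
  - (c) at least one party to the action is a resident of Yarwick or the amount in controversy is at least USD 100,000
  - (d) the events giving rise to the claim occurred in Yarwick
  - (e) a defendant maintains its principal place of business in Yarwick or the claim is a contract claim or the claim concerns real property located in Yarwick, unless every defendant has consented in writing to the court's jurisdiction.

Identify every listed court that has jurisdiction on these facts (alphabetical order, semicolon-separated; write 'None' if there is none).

the Yarwick Regional Court

The Yarwick Regional Court:
  (a) Every defendant has filed written consent, so one alternative holds. Met.
  (b) The operative events occurred in Lorria, not Yarwick. The proviso rescues it, though: every defendant has filed written consent. Satisfied.
  (c) The amount in controversy is $27,600, which meets the $5,000 floor — that alternative is enough. Satisfied.
  (d) The claim is a contract claim, so one alternative holds. Met.
  (e) The plaintiff resides in Ashria, not Yarwick. However, the claim is a contract claim, so the 'unless' proviso supplies this condition. Condition met.
  → The court has jurisdiction.
The Circuit Court of Lorria:
  (a) The claim is a contract claim, not a consumer claim — that alternative is enough. Met.
  (b) The plaintiff resides in Ashria, which is not Lorria — that alternative is enough. Satisfied.
  (c) The plaintiff resides in Ashria, not Lorria; the amount in controversy is 27,600 dollars, above the USD 15,000 ceiling — none of the alternatives is met. Not satisfied.
  (d) The operative events occurred in Lorria. Condition met.
  → Not every requirement is met — no jurisdiction.
The Superior Court of Yarwick:
  (a) Every defendant has filed written consent, so one alternative holds. And the carve-out is inapplicable — the claim does not concern real property. Satisfied.
  (b) Rowan Galloway resides in Yarwick — that alternative is enough. Condition met.
  (c) Rowan Galloway resides in Yarwick — that alternative is enough. Satisfied.
  (d) The operative events occurred in Lorria, not Yarwick. Condition not met.
  (e) The claim is a contract claim, so this disjunct is met. Satisfied.
  → The court lacks jurisdiction.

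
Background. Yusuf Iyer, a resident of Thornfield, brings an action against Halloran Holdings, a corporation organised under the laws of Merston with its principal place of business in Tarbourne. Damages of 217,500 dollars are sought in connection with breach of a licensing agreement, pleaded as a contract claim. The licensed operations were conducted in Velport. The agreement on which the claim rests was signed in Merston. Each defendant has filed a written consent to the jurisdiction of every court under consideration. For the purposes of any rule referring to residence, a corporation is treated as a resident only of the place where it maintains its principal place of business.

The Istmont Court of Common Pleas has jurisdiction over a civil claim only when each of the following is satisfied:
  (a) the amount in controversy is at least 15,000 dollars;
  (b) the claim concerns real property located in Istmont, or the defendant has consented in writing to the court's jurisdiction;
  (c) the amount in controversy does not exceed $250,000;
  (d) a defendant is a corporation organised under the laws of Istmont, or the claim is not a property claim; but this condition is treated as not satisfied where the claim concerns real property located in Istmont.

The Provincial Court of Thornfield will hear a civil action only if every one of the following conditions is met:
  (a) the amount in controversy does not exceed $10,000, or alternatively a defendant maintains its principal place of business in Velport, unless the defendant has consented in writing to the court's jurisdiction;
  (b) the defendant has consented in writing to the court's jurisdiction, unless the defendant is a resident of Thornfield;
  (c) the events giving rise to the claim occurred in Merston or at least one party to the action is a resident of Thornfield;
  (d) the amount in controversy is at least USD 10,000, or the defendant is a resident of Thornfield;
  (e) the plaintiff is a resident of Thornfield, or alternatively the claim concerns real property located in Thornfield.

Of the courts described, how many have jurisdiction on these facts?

The Istmont Court of Common Pleas:
  (a) The amount in controversy is 217,500 dollars, which meets the $15,000 floor. Condition met.
  (b) Every defendant has filed written consent, which satisfies one of the alternatives. Met.
  (c) The amount in controversy is 217,500 dollars, within the 250,000 dollars ceiling. Satisfied.
  (d) The claim is a contract claim, not a property claim, so one alternative holds. The carve-out does not apply: the claim does not concern real property. Condition met.
  → The court has jurisdiction.
The Provincial Court of Thornfield:
  (a) The amount in controversy is 217,500 dollars, above the $10,000 ceiling; the corporate defendant(s) have their principal place of business in Tarbourne, not Velport — none of the alternatives is met. The proviso rescues it, though: every defendant has filed written consent. Met.
  (b) Every defendant has filed written consent. Met.
  (c) Yusuf Iyer resides in Thornfield, so one alternative holds. Met.
  (d) The amount in controversy is USD 217,500, which meets the $10,000 floor, so this disjunct is met. Condition met.
  (e) The plaintiff resides in Thornfield, so this disjunct is met. Satisfied.
  → All conditions met; jurisdiction exists.
Courts with jurisdiction: the Istmont Court of Common Pleas, the Provincial Court of Thornfield — 2 in total.

2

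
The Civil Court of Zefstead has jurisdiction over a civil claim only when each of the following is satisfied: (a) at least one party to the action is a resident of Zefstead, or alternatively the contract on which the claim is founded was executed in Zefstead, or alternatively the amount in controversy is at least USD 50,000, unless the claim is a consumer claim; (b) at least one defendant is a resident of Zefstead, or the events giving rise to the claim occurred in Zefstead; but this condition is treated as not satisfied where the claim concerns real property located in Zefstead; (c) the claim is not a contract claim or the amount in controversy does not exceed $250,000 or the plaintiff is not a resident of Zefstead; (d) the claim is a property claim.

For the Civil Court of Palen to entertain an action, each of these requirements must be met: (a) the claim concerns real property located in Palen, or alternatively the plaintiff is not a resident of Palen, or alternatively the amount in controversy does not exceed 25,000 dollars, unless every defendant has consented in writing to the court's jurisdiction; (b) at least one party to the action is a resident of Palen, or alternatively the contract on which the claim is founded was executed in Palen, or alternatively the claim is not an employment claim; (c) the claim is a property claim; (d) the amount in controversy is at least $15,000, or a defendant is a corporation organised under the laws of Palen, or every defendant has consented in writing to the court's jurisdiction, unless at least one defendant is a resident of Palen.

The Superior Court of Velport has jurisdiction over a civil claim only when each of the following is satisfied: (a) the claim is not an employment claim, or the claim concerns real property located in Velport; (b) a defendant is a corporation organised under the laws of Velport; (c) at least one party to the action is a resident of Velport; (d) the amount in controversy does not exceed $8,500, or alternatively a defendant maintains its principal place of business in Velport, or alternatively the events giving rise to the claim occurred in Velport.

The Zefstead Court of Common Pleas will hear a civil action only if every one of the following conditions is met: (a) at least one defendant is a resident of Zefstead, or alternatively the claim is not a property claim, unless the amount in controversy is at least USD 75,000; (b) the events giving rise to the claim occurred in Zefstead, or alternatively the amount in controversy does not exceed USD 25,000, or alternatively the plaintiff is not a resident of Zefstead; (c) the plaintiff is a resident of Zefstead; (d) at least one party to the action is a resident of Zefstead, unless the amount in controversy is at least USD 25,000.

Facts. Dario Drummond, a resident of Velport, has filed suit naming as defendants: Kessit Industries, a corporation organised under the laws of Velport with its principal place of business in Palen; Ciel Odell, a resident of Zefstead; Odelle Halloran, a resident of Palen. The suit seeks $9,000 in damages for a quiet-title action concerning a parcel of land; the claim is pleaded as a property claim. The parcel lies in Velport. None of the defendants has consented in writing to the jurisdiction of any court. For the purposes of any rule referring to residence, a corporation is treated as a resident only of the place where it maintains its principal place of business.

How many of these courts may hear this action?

3

The Civil Court of Zefstead:
  (a) Ciel Odell resides in Zefstead, which satisfies one of the alternatives. Met.
  (b) Ciel Odell resides in Zefstead — that alternative is enough. And the carve-out is inapplicable — the property lies in Velport, not Zefstead. Satisfied.
  (c) The claim is a property claim, not a contract claim, so this disjunct is met. Satisfied.
  (d) The claim is a property claim. Met.
  → Every requirement is satisfied — jurisdiction.
The Civil Court of Palen:
  (a) The plaintiff resides in Velport, which is not Palen — that alternative is enough. Met.
  (b) Kessit Industries resides in Palen, so one alternative holds. Condition met.
  (c) The claim is a property claim. Condition met.
  (d) The amount in controversy is USD 9,000, below the USD 15,000 floor; the corporate defendant(s) are organised in Velport, not Palen; no such written consent has been filed — no alternative holds. However, Kessit Industries resides in Palen, so the 'unless' proviso supplies this condition. Satisfied.
  → The court has jurisdiction.
The Superior Court of Velport:
  (a) The claim is a property claim, not an employment claim, so this disjunct is met. Satisfied.
  (b) Kessit Industries is organised under the laws of Velport. Satisfied.
  (c) Dario Drummond resides in Velport. Met.
  (d) The operative events occurred in Velport, which satisfies one of the alternatives. Met.
  → The court has jurisdiction.
The Zefstead Court of Common Pleas:
  (a) Ciel Odell resides in Zefstead, so this disjunct is met. Condition met.
  (b) The amount in controversy is 9,000 dollars, within the 25,000 dollars ceiling — that alternative is enough. Met.
  (c) The plaintiff resides in Velport, not Zefstead. Condition not met.
  (d) Ciel Odell resides in Zefstead. Satisfied.
  → Not every requirement is met — no jurisdiction.
Courts with jurisdiction: the Civil Court of Zefstead, the Civil Court of Palen, the Superior Court of Velport — 3 in total.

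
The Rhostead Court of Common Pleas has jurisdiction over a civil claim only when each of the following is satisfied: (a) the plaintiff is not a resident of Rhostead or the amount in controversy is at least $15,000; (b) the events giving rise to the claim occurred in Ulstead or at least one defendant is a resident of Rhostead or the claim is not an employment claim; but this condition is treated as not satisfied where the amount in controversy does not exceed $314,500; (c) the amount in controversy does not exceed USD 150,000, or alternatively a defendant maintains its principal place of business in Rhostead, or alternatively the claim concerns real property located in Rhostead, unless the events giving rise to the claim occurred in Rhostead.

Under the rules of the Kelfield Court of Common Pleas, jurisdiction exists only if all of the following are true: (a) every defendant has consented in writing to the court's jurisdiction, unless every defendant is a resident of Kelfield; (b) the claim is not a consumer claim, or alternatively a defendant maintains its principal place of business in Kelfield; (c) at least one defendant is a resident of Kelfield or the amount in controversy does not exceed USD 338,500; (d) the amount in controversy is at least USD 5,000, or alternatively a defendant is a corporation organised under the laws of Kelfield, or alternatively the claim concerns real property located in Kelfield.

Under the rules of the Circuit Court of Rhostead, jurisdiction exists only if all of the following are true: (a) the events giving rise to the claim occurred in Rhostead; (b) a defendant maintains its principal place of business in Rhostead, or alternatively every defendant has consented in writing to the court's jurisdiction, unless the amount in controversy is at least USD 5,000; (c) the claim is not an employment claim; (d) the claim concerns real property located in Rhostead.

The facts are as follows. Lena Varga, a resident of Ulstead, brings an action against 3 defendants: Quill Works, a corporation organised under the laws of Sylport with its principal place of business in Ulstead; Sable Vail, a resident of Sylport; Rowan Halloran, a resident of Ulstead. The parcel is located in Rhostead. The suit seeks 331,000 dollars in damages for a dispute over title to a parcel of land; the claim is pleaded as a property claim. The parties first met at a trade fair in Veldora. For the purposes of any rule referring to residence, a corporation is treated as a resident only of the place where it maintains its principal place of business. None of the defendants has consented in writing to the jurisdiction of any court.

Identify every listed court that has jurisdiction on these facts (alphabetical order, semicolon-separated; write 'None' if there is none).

The Rhostead Court of Common Pleas:
  (a) The plaintiff resides in Ulstead, which is not Rhostead, which satisfies one of the alternatives. Satisfied.
  (b) The claim is a property claim, not an employment claim, so one alternative holds. The carve-out does not apply: the amount in controversy is USD 331,000, above the USD 314,500 ceiling. Condition met.
  (c) The property lies in Rhostead, which satisfies one of the alternatives. Condition met.
  → Every requirement is satisfied — jurisdiction.
The Kelfield Court of Common Pleas:
  (a) No such written consent has been filed. Nor does the 'unless' clause help: the defendants reside as follows — Quill Works in Ulstead, Sable Vail in Sylport, Rowan Halloran in Ulstead — not all in Kelfield. Not satisfied.
  (b) The claim is a property claim, not a consumer claim — that alternative is enough. Satisfied.
  (c) The amount in controversy is USD 331,000, within the USD 338,500 ceiling — that alternative is enough. Satisfied.
  (d) The amount in controversy is 331,000 dollars, which meets the USD 5,000 floor — that alternative is enough. Condition met.
  → Not every requirement is met — no jurisdiction.
The Circuit Court of Rhostead:
  (a) The operative events occurred in Rhostead. Condition met.
  (b) The corporate defendant(s) have their principal place of business in Ulstead, not Rhostead; no such written consent has been filed — none of the alternatives is met. The proviso rescues it, though: the amount in controversy is USD 331,000, which meets the $5,000 floor. Met.
  (c) The claim is a property claim, not an employment claim. Condition met.
  (d) The property lies in Rhostead. Condition met.
  → Jurisdiction lies.

the Circuit Court of Rhostead; the Rhostead Court of Common Pleas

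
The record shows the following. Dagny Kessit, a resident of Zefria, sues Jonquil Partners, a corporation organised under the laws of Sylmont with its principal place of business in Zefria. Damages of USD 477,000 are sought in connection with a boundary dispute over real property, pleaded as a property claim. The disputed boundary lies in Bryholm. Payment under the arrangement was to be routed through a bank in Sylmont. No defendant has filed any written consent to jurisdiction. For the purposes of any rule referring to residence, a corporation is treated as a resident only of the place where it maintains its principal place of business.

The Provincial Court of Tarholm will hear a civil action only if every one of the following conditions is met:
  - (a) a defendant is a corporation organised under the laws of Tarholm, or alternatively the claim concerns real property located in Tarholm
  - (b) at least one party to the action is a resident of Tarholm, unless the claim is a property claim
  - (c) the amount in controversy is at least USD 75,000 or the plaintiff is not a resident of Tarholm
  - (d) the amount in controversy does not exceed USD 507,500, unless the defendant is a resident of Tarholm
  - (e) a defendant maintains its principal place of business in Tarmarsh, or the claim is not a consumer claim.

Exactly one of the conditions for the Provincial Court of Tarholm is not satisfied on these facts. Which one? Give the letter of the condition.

The Provincial Court of Tarholm:
  (a) The corporate defendant(s) are organised in Sylmont, not Tarholm; the property lies in Bryholm, not Tarholm — no alternative holds. Condition not met.
  (b) No party resides in Tarholm. The proviso rescues it, though: the claim is a property claim. Met.
  (c) The amount in controversy is USD 477,000, which meets the 75,000 dollars floor, which satisfies one of the alternatives. Satisfied.
  (d) The amount in controversy is $477,000, within the $507,500 ceiling. Satisfied.
  (e) The claim is a property claim, not a consumer claim — that alternative is enough. Met.
Only condition (a) fails.

(a)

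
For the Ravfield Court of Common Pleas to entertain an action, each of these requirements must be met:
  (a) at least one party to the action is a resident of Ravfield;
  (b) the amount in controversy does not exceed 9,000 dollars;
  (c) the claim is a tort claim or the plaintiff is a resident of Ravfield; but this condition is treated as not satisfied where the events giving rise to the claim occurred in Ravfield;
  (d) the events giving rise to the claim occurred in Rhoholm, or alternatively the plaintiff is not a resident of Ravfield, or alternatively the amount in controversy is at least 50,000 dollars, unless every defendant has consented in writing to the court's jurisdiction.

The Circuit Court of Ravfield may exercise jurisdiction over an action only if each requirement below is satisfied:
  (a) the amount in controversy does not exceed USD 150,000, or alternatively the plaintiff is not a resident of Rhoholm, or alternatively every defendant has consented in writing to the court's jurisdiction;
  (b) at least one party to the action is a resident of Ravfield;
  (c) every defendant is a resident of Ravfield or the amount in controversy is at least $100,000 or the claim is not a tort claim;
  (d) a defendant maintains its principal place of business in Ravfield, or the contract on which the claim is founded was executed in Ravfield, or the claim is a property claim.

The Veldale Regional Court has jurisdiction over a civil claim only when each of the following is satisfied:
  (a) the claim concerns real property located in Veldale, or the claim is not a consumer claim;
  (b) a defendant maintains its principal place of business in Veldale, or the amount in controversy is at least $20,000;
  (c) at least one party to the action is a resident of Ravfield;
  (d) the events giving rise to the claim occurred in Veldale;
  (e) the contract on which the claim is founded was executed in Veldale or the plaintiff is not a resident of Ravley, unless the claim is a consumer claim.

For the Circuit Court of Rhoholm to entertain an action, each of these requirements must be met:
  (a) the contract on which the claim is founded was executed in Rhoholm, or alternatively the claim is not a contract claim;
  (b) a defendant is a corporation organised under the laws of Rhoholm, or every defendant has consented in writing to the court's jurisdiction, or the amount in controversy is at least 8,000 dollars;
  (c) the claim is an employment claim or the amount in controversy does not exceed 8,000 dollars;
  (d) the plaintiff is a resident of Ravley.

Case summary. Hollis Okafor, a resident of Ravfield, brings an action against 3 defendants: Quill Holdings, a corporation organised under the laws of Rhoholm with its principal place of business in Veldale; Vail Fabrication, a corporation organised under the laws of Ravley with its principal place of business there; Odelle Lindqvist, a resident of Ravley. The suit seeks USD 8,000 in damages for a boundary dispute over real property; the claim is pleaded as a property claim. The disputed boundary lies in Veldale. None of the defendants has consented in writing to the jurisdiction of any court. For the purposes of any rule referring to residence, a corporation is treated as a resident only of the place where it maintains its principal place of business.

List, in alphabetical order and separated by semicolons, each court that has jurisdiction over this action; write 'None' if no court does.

The Ravfield Court of Common Pleas:
  (a) Hollis Okafor resides in Ravfield. Condition met.
  (b) The amount in controversy is $8,000, within the $9,000 ceiling. Met.
  (c) The plaintiff resides in Ravfield, which satisfies one of the alternatives. The exception is not triggered, since the operative events occurred in Veldale, not Ravfield. Met.
  (d) The operative events occurred in Veldale, not Rhoholm; the plaintiff resides in Ravfield; the amount in controversy is 8,000 dollars, below the USD 50,000 floor — every alternative fails. Nor does the 'unless' clause help: no such written consent has been filed. Condition not met.
  → The court lacks jurisdiction.
The Circuit Court of Ravfield:
  (a) The amount in controversy is 8,000 dollars, within the 150,000 dollars ceiling, so this disjunct is met. Satisfied.
  (b) Hollis Okafor resides in Ravfield. Met.
  (c) The claim is a property claim, not a tort claim, so this disjunct is met. Condition met.
  (d) The claim is a property claim, so one alternative holds. Satisfied.
  → Every requirement is satisfied — jurisdiction.
The Veldale Regional Court:
  (a) The property lies in Veldale, which satisfies one of the alternatives. Met.
  (b) Quill Holdings has its principal place of business in Veldale, so one alternative holds. Satisfied.
  (c) Hollis Okafor resides in Ravfield. Satisfied.
  (d) The operative events occurred in Veldale. Met.
  (e) The plaintiff resides in Ravfield, which is not Ravley, so this disjunct is met. Condition met.
  → The court has jurisdiction.
The Circuit Court of Rhoholm:
  (a) The claim is a property claim, not a contract claim — that alternative is enough. Satisfied.
  (b) Quill Holdings is organised under the laws of Rhoholm, so this disjunct is met. Condition met.
  (c) The amount in controversy is $8,000, within the $8,000 ceiling — that alternative is enough. Met.
  (d) The plaintiff resides in Ravfield, not Ravley. Fails.
  → Not every requirement is met — no jurisdiction.

the Circuit Court of Ravfield; the Veldale Regional Court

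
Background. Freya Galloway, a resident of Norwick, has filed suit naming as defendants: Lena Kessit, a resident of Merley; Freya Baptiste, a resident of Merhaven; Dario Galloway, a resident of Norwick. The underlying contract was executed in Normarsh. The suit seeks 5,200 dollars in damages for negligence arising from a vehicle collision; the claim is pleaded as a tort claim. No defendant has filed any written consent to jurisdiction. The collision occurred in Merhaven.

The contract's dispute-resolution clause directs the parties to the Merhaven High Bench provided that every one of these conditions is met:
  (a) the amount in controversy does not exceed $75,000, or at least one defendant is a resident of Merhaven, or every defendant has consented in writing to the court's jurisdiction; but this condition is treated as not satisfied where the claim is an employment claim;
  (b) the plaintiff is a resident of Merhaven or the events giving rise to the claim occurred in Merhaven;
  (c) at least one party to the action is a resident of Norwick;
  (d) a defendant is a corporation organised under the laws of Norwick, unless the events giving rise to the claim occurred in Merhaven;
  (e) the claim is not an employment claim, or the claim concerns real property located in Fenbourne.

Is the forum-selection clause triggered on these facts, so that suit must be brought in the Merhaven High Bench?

The Merhaven High Bench:
  (a) The amount in controversy is $5,200, within the 75,000 dollars ceiling, which satisfies one of the alternatives. And the carve-out is inapplicable — the claim is a tort claim, not an employment claim. Met.
  (b) The operative events occurred in Merhaven, so this disjunct is met. Condition met.
  (c) Freya Galloway resides in Norwick. Condition met.
  (d) No defendant is a corporation. However, the operative events occurred in Merhaven, so the 'unless' proviso supplies this condition. Condition met.
  (e) The claim is a tort claim, not an employment claim, which satisfies one of the alternatives. Condition met.
  → Forum clause is triggered.

Yes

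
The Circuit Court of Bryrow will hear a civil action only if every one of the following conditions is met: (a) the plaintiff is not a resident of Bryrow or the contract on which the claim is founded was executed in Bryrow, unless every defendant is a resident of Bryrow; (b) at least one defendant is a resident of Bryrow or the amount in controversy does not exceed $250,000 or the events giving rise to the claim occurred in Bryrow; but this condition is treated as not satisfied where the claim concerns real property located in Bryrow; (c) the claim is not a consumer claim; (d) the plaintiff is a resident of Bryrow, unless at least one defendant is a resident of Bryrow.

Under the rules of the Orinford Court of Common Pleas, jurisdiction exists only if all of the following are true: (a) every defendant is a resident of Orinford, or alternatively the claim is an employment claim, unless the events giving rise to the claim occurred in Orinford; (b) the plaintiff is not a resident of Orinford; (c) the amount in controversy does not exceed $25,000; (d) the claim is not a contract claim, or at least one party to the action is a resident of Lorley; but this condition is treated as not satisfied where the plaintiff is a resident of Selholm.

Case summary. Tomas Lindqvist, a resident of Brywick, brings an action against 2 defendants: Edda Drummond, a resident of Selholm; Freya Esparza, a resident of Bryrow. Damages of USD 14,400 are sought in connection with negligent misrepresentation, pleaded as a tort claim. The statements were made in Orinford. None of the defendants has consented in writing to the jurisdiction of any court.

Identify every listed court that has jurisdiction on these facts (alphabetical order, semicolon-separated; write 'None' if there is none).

the Circuit Court of Bryrow; the Orinford Court of Common Pleas

The Circuit Court of Bryrow:
  (a) The plaintiff resides in Brywick, which is not Bryrow — that alternative is enough. Satisfied.
  (b) Freya Esparza resides in Bryrow — that alternative is enough. The carve-out does not apply: the claim does not concern real property. Satisfied.
  (c) The claim is a tort claim, not a consumer claim. Condition met.
  (d) The plaintiff resides in Brywick, not Bryrow. However, Freya Esparza resides in Bryrow, so the 'unless' proviso supplies this condition. Condition met.
  → The court has jurisdiction.
The Orinford Court of Common Pleas:
  (a) The defendants reside as follows — Edda Drummond in Selholm, Freya Esparza in Bryrow — not all in Orinford; the claim is a tort claim, not an employment claim — every alternative fails. But the operative events occurred in Orinford, and the 'unless' clause therefore excuses the requirement. Satisfied.
  (b) The plaintiff resides in Brywick, which is not Orinford. Satisfied.
  (c) The amount in controversy is 14,400 dollars, within the USD 25,000 ceiling. Condition met.
  (d) The claim is a tort claim, not a contract claim — that alternative is enough. The exception is not triggered, since the plaintiff resides in Brywick, not Selholm. Condition met.
  → The court has jurisdiction.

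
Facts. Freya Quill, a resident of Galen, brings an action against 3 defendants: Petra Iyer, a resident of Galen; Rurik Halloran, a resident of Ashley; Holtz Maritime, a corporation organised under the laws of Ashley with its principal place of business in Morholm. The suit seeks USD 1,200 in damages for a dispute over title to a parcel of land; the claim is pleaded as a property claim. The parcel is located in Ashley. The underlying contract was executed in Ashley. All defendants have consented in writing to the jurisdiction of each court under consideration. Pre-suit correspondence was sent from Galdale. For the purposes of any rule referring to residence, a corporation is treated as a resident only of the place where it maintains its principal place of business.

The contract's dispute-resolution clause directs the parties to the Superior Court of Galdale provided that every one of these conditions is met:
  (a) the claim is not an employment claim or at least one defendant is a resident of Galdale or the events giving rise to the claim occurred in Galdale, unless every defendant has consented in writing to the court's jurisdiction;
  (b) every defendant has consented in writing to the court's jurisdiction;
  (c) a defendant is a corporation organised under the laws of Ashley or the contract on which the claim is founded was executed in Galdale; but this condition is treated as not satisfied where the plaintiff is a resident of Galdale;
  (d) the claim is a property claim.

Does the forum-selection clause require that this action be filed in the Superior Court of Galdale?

The Superior Court of Galdale:
  (a) The claim is a property claim, not an employment claim, so one alternative holds. Satisfied.
  (b) Every defendant has filed written consent. Satisfied.
  (c) Holtz Maritime is organised under the laws of Ashley, so this disjunct is met. The carve-out does not apply: the plaintiff resides in Galen, not Galdale. Met.
  (d) The claim is a property claim. Condition met.
  → Forum clause is triggered.

Yes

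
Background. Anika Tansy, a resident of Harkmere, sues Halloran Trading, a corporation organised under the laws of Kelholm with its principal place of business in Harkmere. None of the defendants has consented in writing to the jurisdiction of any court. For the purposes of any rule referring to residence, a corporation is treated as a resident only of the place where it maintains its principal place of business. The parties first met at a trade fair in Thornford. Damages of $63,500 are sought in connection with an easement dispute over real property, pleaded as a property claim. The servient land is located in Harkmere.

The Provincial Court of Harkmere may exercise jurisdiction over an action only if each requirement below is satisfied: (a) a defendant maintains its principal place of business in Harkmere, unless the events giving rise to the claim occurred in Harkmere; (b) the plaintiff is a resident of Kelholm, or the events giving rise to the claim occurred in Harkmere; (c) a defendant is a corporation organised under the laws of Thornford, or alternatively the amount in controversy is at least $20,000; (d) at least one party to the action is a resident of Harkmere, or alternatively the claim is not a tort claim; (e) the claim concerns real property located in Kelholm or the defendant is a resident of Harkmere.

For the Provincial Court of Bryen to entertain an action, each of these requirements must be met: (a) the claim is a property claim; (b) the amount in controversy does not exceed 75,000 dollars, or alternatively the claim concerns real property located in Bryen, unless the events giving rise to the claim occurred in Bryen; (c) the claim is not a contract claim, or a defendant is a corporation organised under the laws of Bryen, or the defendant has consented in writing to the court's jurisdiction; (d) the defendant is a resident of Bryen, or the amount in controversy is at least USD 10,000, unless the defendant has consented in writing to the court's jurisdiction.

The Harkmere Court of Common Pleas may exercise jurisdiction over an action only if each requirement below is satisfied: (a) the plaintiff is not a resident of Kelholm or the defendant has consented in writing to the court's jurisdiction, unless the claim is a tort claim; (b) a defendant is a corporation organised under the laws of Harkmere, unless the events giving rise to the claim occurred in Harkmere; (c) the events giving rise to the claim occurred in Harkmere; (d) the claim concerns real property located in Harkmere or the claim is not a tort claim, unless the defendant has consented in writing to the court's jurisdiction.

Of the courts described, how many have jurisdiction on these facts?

3

The Provincial Court of Harkmere:
  (a) Halloran Trading has its principal place of business in Harkmere. Condition met.
  (b) The operative events occurred in Harkmere — that alternative is enough. Met.
  (c) The amount in controversy is $63,500, which meets the USD 20,000 floor, so this disjunct is met. Satisfied.
  (d) Anika Tansy resides in Harkmere, so this disjunct is met. Condition met.
  (e) The defendant resides in Harkmere, which satisfies one of the alternatives. Met.
  → The court has jurisdiction.
The Provincial Court of Bryen:
  (a) The claim is a property claim. Satisfied.
  (b) The amount in controversy is USD 63,500, within the $75,000 ceiling, which satisfies one of the alternatives. Satisfied.
  (c) The claim is a property claim, not a contract claim, so this disjunct is met. Satisfied.
  (d) The amount in controversy is 63,500 dollars, which meets the USD 10,000 floor, so one alternative holds. Satisfied.
  → All conditions met; jurisdiction exists.
The Harkmere Court of Common Pleas:
  (a) The plaintiff resides in Harkmere, which is not Kelholm — that alternative is enough. Met.
  (b) The corporate defendant(s) are organised in Kelholm, not Harkmere. However, the operative events occurred in Harkmere, so the 'unless' proviso supplies this condition. Met.
  (c) The operative events occurred in Harkmere. Satisfied.
  (d) The property lies in Harkmere, so one alternative holds. Met.
  → Jurisdiction lies.
Courts with jurisdiction: the Provincial Court of Harkmere, the Provincial Court of Bryen, the Harkmere Court of Common Pleas — 3 in total.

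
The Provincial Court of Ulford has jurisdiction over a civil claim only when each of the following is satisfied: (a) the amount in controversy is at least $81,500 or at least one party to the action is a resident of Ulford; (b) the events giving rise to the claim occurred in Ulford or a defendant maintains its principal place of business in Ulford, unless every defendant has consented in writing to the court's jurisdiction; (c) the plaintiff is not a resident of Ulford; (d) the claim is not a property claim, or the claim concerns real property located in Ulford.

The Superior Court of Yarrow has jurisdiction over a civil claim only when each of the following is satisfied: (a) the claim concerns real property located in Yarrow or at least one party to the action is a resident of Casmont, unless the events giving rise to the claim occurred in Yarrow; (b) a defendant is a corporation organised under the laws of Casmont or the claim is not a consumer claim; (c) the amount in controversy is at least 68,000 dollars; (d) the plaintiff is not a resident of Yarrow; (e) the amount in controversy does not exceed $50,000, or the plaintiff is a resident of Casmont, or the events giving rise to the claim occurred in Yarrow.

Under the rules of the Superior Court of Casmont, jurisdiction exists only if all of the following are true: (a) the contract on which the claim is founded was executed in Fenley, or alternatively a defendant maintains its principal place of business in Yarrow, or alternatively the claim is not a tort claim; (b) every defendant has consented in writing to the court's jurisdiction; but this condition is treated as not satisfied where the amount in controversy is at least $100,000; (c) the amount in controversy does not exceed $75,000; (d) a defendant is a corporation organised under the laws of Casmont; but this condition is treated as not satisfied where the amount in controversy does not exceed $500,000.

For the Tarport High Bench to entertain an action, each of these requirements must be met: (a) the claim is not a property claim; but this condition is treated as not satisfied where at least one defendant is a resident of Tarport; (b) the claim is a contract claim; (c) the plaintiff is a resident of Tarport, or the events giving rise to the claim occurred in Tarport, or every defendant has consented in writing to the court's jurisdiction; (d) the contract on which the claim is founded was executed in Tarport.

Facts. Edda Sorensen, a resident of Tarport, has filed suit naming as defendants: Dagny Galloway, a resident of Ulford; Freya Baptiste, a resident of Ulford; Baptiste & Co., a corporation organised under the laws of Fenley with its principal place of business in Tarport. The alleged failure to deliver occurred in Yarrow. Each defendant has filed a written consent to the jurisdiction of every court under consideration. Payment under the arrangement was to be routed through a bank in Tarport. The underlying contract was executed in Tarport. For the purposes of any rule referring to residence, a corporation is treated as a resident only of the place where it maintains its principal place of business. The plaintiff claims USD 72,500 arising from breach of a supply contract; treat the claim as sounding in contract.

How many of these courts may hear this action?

The Provincial Court of Ulford:
  (a) Dagny Galloway resides in Ulford — that alternative is enough. Met.
  (b) The operative events occurred in Yarrow, not Ulford; the corporate defendant(s) have their principal place of business in Tarport, not Ulford — no alternative holds. The proviso rescues it, though: every defendant has filed written consent. Condition met.
  (c) The plaintiff resides in Tarport, which is not Ulford. Condition met.
  (d) The claim is a contract claim, not a property claim, so one alternative holds. Met.
  → Every requirement is satisfied — jurisdiction.
The Superior Court of Yarrow:
  (a) The claim does not concern real property; no party resides in Casmont — no alternative holds. However, the operative events occurred in Yarrow, so the 'unless' proviso supplies this condition. Satisfied.
  (b) The claim is a contract claim, not a consumer claim, so one alternative holds. Condition met.
  (c) The amount in controversy is $72,500, which meets the USD 68,000 floor. Condition met.
  (d) The plaintiff resides in Tarport, which is not Yarrow. Met.
  (e) The operative events occurred in Yarrow, so this disjunct is met. Met.
  → Jurisdiction lies.
The Superior Court of Casmont:
  (a) The claim is a contract claim, not a tort claim — that alternative is enough. Satisfied.
  (b) Every defendant has filed written consent. The exception is not triggered, since the amount in controversy is USD 72,500, below the 100,000 dollars floor. Met.
  (c) The amount in controversy is 72,500 dollars, within the 75,000 dollars ceiling. Satisfied.
  (d) The corporate defendant(s) are organised in Fenley, not Casmont. Fails.
  → The court lacks jurisdiction.
The Tarport High Bench:
  (a) The claim is a contract claim, not a property claim. But Baptiste & Co. resides in Tarport, triggering the carve-out and defeating this condition. Fails.
  (b) The claim is a contract claim. Satisfied.
  (c) The plaintiff resides in Tarport, so one alternative holds. Met.
  (d) The contract was executed in Tarport. Condition met.
  → Not every requirement is met — no jurisdiction.
Courts with jurisdiction: the Provincial Court of Ulford, the Superior Court of Yarrow — 2 in total.

2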